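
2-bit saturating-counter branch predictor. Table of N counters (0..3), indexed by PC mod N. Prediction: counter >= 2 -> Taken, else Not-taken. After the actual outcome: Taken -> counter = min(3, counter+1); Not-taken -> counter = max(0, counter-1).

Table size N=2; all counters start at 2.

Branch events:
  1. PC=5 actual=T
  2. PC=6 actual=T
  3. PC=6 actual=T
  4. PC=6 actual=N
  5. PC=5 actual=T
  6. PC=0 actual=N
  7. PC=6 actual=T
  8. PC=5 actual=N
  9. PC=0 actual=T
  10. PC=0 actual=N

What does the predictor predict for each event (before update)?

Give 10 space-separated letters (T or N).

Answer: T T T T T T N T T T

Derivation:
Ev 1: PC=5 idx=1 pred=T actual=T -> ctr[1]=3
Ev 2: PC=6 idx=0 pred=T actual=T -> ctr[0]=3
Ev 3: PC=6 idx=0 pred=T actual=T -> ctr[0]=3
Ev 4: PC=6 idx=0 pred=T actual=N -> ctr[0]=2
Ev 5: PC=5 idx=1 pred=T actual=T -> ctr[1]=3
Ev 6: PC=0 idx=0 pred=T actual=N -> ctr[0]=1
Ev 7: PC=6 idx=0 pred=N actual=T -> ctr[0]=2
Ev 8: PC=5 idx=1 pred=T actual=N -> ctr[1]=2
Ev 9: PC=0 idx=0 pred=T actual=T -> ctr[0]=3
Ev 10: PC=0 idx=0 pred=T actual=N -> ctr[0]=2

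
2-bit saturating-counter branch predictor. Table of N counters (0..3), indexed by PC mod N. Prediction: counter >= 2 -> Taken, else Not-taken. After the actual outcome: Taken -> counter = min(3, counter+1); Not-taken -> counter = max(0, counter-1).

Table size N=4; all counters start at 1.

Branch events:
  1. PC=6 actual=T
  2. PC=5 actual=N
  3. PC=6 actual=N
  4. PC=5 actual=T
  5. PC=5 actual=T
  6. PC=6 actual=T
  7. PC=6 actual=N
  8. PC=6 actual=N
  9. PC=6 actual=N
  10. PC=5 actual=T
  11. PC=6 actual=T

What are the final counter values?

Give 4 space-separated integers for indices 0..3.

Ev 1: PC=6 idx=2 pred=N actual=T -> ctr[2]=2
Ev 2: PC=5 idx=1 pred=N actual=N -> ctr[1]=0
Ev 3: PC=6 idx=2 pred=T actual=N -> ctr[2]=1
Ev 4: PC=5 idx=1 pred=N actual=T -> ctr[1]=1
Ev 5: PC=5 idx=1 pred=N actual=T -> ctr[1]=2
Ev 6: PC=6 idx=2 pred=N actual=T -> ctr[2]=2
Ev 7: PC=6 idx=2 pred=T actual=N -> ctr[2]=1
Ev 8: PC=6 idx=2 pred=N actual=N -> ctr[2]=0
Ev 9: PC=6 idx=2 pred=N actual=N -> ctr[2]=0
Ev 10: PC=5 idx=1 pred=T actual=T -> ctr[1]=3
Ev 11: PC=6 idx=2 pred=N actual=T -> ctr[2]=1

Answer: 1 3 1 1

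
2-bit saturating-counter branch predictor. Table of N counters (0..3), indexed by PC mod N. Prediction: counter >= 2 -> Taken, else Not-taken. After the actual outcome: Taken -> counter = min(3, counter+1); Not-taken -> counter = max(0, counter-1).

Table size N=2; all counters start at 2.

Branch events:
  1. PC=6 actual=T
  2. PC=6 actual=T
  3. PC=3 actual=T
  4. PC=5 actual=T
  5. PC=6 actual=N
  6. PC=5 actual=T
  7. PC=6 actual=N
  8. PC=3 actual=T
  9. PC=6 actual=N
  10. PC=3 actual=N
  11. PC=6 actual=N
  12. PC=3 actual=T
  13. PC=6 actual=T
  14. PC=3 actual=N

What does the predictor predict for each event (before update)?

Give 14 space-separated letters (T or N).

Ev 1: PC=6 idx=0 pred=T actual=T -> ctr[0]=3
Ev 2: PC=6 idx=0 pred=T actual=T -> ctr[0]=3
Ev 3: PC=3 idx=1 pred=T actual=T -> ctr[1]=3
Ev 4: PC=5 idx=1 pred=T actual=T -> ctr[1]=3
Ev 5: PC=6 idx=0 pred=T actual=N -> ctr[0]=2
Ev 6: PC=5 idx=1 pred=T actual=T -> ctr[1]=3
Ev 7: PC=6 idx=0 pred=T actual=N -> ctr[0]=1
Ev 8: PC=3 idx=1 pred=T actual=T -> ctr[1]=3
Ev 9: PC=6 idx=0 pred=N actual=N -> ctr[0]=0
Ev 10: PC=3 idx=1 pred=T actual=N -> ctr[1]=2
Ev 11: PC=6 idx=0 pred=N actual=N -> ctr[0]=0
Ev 12: PC=3 idx=1 pred=T actual=T -> ctr[1]=3
Ev 13: PC=6 idx=0 pred=N actual=T -> ctr[0]=1
Ev 14: PC=3 idx=1 pred=T actual=N -> ctr[1]=2

Answer: T T T T T T T T N T N T N T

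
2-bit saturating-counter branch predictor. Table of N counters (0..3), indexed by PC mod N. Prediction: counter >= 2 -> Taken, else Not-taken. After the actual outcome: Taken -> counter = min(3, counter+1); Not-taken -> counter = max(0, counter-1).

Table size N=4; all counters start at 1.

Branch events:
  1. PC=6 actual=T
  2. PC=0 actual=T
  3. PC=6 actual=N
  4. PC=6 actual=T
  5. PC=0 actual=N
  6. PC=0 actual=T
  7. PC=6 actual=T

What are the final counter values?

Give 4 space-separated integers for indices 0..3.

Answer: 2 1 3 1

Derivation:
Ev 1: PC=6 idx=2 pred=N actual=T -> ctr[2]=2
Ev 2: PC=0 idx=0 pred=N actual=T -> ctr[0]=2
Ev 3: PC=6 idx=2 pred=T actual=N -> ctr[2]=1
Ev 4: PC=6 idx=2 pred=N actual=T -> ctr[2]=2
Ev 5: PC=0 idx=0 pred=T actual=N -> ctr[0]=1
Ev 6: PC=0 idx=0 pred=N actual=T -> ctr[0]=2
Ev 7: PC=6 idx=2 pred=T actual=T -> ctr[2]=3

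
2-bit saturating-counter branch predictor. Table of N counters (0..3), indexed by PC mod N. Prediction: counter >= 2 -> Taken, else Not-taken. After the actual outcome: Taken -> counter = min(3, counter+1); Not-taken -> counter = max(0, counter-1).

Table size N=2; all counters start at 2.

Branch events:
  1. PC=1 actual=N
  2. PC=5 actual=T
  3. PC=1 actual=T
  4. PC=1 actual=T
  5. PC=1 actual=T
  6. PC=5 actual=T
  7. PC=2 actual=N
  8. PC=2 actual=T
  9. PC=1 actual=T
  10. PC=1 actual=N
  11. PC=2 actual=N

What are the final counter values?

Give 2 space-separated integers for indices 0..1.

Answer: 1 2

Derivation:
Ev 1: PC=1 idx=1 pred=T actual=N -> ctr[1]=1
Ev 2: PC=5 idx=1 pred=N actual=T -> ctr[1]=2
Ev 3: PC=1 idx=1 pred=T actual=T -> ctr[1]=3
Ev 4: PC=1 idx=1 pred=T actual=T -> ctr[1]=3
Ev 5: PC=1 idx=1 pred=T actual=T -> ctr[1]=3
Ev 6: PC=5 idx=1 pred=T actual=T -> ctr[1]=3
Ev 7: PC=2 idx=0 pred=T actual=N -> ctr[0]=1
Ev 8: PC=2 idx=0 pred=N actual=T -> ctr[0]=2
Ev 9: PC=1 idx=1 pred=T actual=T -> ctr[1]=3
Ev 10: PC=1 idx=1 pred=T actual=N -> ctr[1]=2
Ev 11: PC=2 idx=0 pred=T actual=N -> ctr[0]=1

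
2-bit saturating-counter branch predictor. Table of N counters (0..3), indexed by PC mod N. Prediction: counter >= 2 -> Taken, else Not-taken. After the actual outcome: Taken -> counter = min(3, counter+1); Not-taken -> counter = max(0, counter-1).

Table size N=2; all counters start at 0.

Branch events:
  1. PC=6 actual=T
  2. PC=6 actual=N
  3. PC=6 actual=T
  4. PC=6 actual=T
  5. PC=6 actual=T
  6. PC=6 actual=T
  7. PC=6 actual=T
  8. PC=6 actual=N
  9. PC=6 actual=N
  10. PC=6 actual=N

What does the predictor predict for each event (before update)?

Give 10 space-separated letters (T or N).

Answer: N N N N T T T T T N

Derivation:
Ev 1: PC=6 idx=0 pred=N actual=T -> ctr[0]=1
Ev 2: PC=6 idx=0 pred=N actual=N -> ctr[0]=0
Ev 3: PC=6 idx=0 pred=N actual=T -> ctr[0]=1
Ev 4: PC=6 idx=0 pred=N actual=T -> ctr[0]=2
Ev 5: PC=6 idx=0 pred=T actual=T -> ctr[0]=3
Ev 6: PC=6 idx=0 pred=T actual=T -> ctr[0]=3
Ev 7: PC=6 idx=0 pred=T actual=T -> ctr[0]=3
Ev 8: PC=6 idx=0 pred=T actual=N -> ctr[0]=2
Ev 9: PC=6 idx=0 pred=T actual=N -> ctr[0]=1
Ev 10: PC=6 idx=0 pred=N actual=N -> ctr[0]=0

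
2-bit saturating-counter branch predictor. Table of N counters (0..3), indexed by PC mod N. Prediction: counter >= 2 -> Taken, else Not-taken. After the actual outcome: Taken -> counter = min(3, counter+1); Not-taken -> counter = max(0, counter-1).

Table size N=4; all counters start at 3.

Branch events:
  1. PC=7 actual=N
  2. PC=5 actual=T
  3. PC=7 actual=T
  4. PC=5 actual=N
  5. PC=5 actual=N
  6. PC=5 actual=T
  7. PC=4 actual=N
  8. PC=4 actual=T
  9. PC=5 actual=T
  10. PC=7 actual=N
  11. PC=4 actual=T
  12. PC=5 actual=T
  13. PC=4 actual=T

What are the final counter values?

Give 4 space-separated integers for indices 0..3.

Answer: 3 3 3 2

Derivation:
Ev 1: PC=7 idx=3 pred=T actual=N -> ctr[3]=2
Ev 2: PC=5 idx=1 pred=T actual=T -> ctr[1]=3
Ev 3: PC=7 idx=3 pred=T actual=T -> ctr[3]=3
Ev 4: PC=5 idx=1 pred=T actual=N -> ctr[1]=2
Ev 5: PC=5 idx=1 pred=T actual=N -> ctr[1]=1
Ev 6: PC=5 idx=1 pred=N actual=T -> ctr[1]=2
Ev 7: PC=4 idx=0 pred=T actual=N -> ctr[0]=2
Ev 8: PC=4 idx=0 pred=T actual=T -> ctr[0]=3
Ev 9: PC=5 idx=1 pred=T actual=T -> ctr[1]=3
Ev 10: PC=7 idx=3 pred=T actual=N -> ctr[3]=2
Ev 11: PC=4 idx=0 pred=T actual=T -> ctr[0]=3
Ev 12: PC=5 idx=1 pred=T actual=T -> ctr[1]=3
Ev 13: PC=4 idx=0 pred=T actual=T -> ctr[0]=3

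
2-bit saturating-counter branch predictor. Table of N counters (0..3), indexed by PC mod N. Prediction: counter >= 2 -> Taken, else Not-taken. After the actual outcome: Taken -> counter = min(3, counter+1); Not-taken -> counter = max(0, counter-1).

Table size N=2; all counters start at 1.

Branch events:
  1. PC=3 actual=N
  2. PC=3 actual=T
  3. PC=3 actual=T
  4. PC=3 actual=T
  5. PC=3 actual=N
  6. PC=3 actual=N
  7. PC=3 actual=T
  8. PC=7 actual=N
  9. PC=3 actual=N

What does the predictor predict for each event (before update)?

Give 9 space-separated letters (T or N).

Answer: N N N T T T N T N

Derivation:
Ev 1: PC=3 idx=1 pred=N actual=N -> ctr[1]=0
Ev 2: PC=3 idx=1 pred=N actual=T -> ctr[1]=1
Ev 3: PC=3 idx=1 pred=N actual=T -> ctr[1]=2
Ev 4: PC=3 idx=1 pred=T actual=T -> ctr[1]=3
Ev 5: PC=3 idx=1 pred=T actual=N -> ctr[1]=2
Ev 6: PC=3 idx=1 pred=T actual=N -> ctr[1]=1
Ev 7: PC=3 idx=1 pred=N actual=T -> ctr[1]=2
Ev 8: PC=7 idx=1 pred=T actual=N -> ctr[1]=1
Ev 9: PC=3 idx=1 pred=N actual=N -> ctr[1]=0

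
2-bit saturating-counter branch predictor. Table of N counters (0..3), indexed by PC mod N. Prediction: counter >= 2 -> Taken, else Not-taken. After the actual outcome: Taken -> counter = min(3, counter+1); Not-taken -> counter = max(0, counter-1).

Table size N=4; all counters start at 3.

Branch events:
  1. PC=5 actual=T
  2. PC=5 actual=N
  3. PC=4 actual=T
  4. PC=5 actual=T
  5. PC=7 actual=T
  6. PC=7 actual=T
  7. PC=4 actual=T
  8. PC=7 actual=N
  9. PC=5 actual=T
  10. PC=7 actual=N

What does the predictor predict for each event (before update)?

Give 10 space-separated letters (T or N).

Answer: T T T T T T T T T T

Derivation:
Ev 1: PC=5 idx=1 pred=T actual=T -> ctr[1]=3
Ev 2: PC=5 idx=1 pred=T actual=N -> ctr[1]=2
Ev 3: PC=4 idx=0 pred=T actual=T -> ctr[0]=3
Ev 4: PC=5 idx=1 pred=T actual=T -> ctr[1]=3
Ev 5: PC=7 idx=3 pred=T actual=T -> ctr[3]=3
Ev 6: PC=7 idx=3 pred=T actual=T -> ctr[3]=3
Ev 7: PC=4 idx=0 pred=T actual=T -> ctr[0]=3
Ev 8: PC=7 idx=3 pred=T actual=N -> ctr[3]=2
Ev 9: PC=5 idx=1 pred=T actual=T -> ctr[1]=3
Ev 10: PC=7 idx=3 pred=T actual=N -> ctr[3]=1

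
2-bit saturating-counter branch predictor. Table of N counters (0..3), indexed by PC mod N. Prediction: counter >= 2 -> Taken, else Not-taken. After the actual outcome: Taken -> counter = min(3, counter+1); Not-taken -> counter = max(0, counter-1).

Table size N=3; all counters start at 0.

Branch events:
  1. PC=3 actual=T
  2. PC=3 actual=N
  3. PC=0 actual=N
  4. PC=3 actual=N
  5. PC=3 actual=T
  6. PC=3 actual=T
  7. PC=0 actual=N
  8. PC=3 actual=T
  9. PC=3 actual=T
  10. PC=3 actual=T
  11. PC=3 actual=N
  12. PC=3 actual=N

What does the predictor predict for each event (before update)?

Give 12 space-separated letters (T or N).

Ev 1: PC=3 idx=0 pred=N actual=T -> ctr[0]=1
Ev 2: PC=3 idx=0 pred=N actual=N -> ctr[0]=0
Ev 3: PC=0 idx=0 pred=N actual=N -> ctr[0]=0
Ev 4: PC=3 idx=0 pred=N actual=N -> ctr[0]=0
Ev 5: PC=3 idx=0 pred=N actual=T -> ctr[0]=1
Ev 6: PC=3 idx=0 pred=N actual=T -> ctr[0]=2
Ev 7: PC=0 idx=0 pred=T actual=N -> ctr[0]=1
Ev 8: PC=3 idx=0 pred=N actual=T -> ctr[0]=2
Ev 9: PC=3 idx=0 pred=T actual=T -> ctr[0]=3
Ev 10: PC=3 idx=0 pred=T actual=T -> ctr[0]=3
Ev 11: PC=3 idx=0 pred=T actual=N -> ctr[0]=2
Ev 12: PC=3 idx=0 pred=T actual=N -> ctr[0]=1

Answer: N N N N N N T N T T T T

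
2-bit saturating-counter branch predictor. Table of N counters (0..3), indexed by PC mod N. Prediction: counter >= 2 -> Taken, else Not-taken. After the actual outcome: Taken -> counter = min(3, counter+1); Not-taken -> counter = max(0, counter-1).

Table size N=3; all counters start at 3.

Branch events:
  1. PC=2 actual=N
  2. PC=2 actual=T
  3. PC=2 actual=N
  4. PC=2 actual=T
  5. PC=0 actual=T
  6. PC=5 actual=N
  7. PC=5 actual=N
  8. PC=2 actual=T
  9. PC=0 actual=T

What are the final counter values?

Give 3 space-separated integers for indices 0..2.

Ev 1: PC=2 idx=2 pred=T actual=N -> ctr[2]=2
Ev 2: PC=2 idx=2 pred=T actual=T -> ctr[2]=3
Ev 3: PC=2 idx=2 pred=T actual=N -> ctr[2]=2
Ev 4: PC=2 idx=2 pred=T actual=T -> ctr[2]=3
Ev 5: PC=0 idx=0 pred=T actual=T -> ctr[0]=3
Ev 6: PC=5 idx=2 pred=T actual=N -> ctr[2]=2
Ev 7: PC=5 idx=2 pred=T actual=N -> ctr[2]=1
Ev 8: PC=2 idx=2 pred=N actual=T -> ctr[2]=2
Ev 9: PC=0 idx=0 pred=T actual=T -> ctr[0]=3

Answer: 3 3 2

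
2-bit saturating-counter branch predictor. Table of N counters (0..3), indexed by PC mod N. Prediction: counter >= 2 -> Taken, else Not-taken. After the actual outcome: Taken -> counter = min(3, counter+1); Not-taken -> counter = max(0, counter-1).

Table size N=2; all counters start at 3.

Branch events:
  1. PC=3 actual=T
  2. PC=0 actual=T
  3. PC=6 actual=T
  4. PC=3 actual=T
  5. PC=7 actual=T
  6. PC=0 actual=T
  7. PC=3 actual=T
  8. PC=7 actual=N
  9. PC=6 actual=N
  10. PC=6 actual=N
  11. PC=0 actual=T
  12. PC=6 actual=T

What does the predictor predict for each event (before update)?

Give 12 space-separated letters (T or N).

Ev 1: PC=3 idx=1 pred=T actual=T -> ctr[1]=3
Ev 2: PC=0 idx=0 pred=T actual=T -> ctr[0]=3
Ev 3: PC=6 idx=0 pred=T actual=T -> ctr[0]=3
Ev 4: PC=3 idx=1 pred=T actual=T -> ctr[1]=3
Ev 5: PC=7 idx=1 pred=T actual=T -> ctr[1]=3
Ev 6: PC=0 idx=0 pred=T actual=T -> ctr[0]=3
Ev 7: PC=3 idx=1 pred=T actual=T -> ctr[1]=3
Ev 8: PC=7 idx=1 pred=T actual=N -> ctr[1]=2
Ev 9: PC=6 idx=0 pred=T actual=N -> ctr[0]=2
Ev 10: PC=6 idx=0 pred=T actual=N -> ctr[0]=1
Ev 11: PC=0 idx=0 pred=N actual=T -> ctr[0]=2
Ev 12: PC=6 idx=0 pred=T actual=T -> ctr[0]=3

Answer: T T T T T T T T T T N T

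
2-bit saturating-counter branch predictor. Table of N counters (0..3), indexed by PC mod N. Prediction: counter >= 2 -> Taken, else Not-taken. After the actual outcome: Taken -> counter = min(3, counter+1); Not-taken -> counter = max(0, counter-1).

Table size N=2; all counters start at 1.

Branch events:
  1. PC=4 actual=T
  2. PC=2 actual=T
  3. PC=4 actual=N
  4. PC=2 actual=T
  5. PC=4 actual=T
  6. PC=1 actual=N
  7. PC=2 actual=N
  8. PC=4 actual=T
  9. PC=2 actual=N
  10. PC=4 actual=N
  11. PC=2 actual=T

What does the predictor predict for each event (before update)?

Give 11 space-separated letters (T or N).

Ev 1: PC=4 idx=0 pred=N actual=T -> ctr[0]=2
Ev 2: PC=2 idx=0 pred=T actual=T -> ctr[0]=3
Ev 3: PC=4 idx=0 pred=T actual=N -> ctr[0]=2
Ev 4: PC=2 idx=0 pred=T actual=T -> ctr[0]=3
Ev 5: PC=4 idx=0 pred=T actual=T -> ctr[0]=3
Ev 6: PC=1 idx=1 pred=N actual=N -> ctr[1]=0
Ev 7: PC=2 idx=0 pred=T actual=N -> ctr[0]=2
Ev 8: PC=4 idx=0 pred=T actual=T -> ctr[0]=3
Ev 9: PC=2 idx=0 pred=T actual=N -> ctr[0]=2
Ev 10: PC=4 idx=0 pred=T actual=N -> ctr[0]=1
Ev 11: PC=2 idx=0 pred=N actual=T -> ctr[0]=2

Answer: N T T T T N T T T T N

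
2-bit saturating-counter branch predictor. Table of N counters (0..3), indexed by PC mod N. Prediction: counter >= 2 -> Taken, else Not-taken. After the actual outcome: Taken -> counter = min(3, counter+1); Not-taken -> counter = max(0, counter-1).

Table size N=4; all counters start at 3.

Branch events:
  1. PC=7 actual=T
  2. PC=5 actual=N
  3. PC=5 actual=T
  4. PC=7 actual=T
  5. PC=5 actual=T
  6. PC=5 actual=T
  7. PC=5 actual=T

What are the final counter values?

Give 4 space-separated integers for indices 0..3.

Answer: 3 3 3 3

Derivation:
Ev 1: PC=7 idx=3 pred=T actual=T -> ctr[3]=3
Ev 2: PC=5 idx=1 pred=T actual=N -> ctr[1]=2
Ev 3: PC=5 idx=1 pred=T actual=T -> ctr[1]=3
Ev 4: PC=7 idx=3 pred=T actual=T -> ctr[3]=3
Ev 5: PC=5 idx=1 pred=T actual=T -> ctr[1]=3
Ev 6: PC=5 idx=1 pred=T actual=T -> ctr[1]=3
Ev 7: PC=5 idx=1 pred=T actual=T -> ctr[1]=3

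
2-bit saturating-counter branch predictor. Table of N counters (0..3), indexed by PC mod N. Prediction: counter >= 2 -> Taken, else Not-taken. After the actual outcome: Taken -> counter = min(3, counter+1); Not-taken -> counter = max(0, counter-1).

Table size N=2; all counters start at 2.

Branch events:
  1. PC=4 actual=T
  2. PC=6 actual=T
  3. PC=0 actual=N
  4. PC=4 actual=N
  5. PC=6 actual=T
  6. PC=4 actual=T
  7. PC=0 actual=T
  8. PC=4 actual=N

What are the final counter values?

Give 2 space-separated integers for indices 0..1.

Ev 1: PC=4 idx=0 pred=T actual=T -> ctr[0]=3
Ev 2: PC=6 idx=0 pred=T actual=T -> ctr[0]=3
Ev 3: PC=0 idx=0 pred=T actual=N -> ctr[0]=2
Ev 4: PC=4 idx=0 pred=T actual=N -> ctr[0]=1
Ev 5: PC=6 idx=0 pred=N actual=T -> ctr[0]=2
Ev 6: PC=4 idx=0 pred=T actual=T -> ctr[0]=3
Ev 7: PC=0 idx=0 pred=T actual=T -> ctr[0]=3
Ev 8: PC=4 idx=0 pred=T actual=N -> ctr[0]=2

Answer: 2 2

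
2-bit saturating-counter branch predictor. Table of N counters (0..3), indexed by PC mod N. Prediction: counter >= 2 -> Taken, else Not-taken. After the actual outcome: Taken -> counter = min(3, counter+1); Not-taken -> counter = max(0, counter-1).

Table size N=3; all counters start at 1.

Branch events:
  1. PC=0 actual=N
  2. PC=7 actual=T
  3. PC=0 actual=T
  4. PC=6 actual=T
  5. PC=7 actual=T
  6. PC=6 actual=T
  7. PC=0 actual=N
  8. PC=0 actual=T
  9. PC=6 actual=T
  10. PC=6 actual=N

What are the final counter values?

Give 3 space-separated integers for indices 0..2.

Ev 1: PC=0 idx=0 pred=N actual=N -> ctr[0]=0
Ev 2: PC=7 idx=1 pred=N actual=T -> ctr[1]=2
Ev 3: PC=0 idx=0 pred=N actual=T -> ctr[0]=1
Ev 4: PC=6 idx=0 pred=N actual=T -> ctr[0]=2
Ev 5: PC=7 idx=1 pred=T actual=T -> ctr[1]=3
Ev 6: PC=6 idx=0 pred=T actual=T -> ctr[0]=3
Ev 7: PC=0 idx=0 pred=T actual=N -> ctr[0]=2
Ev 8: PC=0 idx=0 pred=T actual=T -> ctr[0]=3
Ev 9: PC=6 idx=0 pred=T actual=T -> ctr[0]=3
Ev 10: PC=6 idx=0 pred=T actual=N -> ctr[0]=2

Answer: 2 3 1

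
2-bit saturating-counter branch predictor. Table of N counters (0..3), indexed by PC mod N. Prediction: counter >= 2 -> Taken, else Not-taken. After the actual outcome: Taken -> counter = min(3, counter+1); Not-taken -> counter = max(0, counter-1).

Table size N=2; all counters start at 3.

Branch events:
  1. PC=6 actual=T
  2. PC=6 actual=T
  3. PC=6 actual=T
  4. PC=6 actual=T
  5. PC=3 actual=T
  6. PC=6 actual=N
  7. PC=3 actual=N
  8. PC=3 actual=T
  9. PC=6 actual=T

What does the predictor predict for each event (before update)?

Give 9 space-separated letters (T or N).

Ev 1: PC=6 idx=0 pred=T actual=T -> ctr[0]=3
Ev 2: PC=6 idx=0 pred=T actual=T -> ctr[0]=3
Ev 3: PC=6 idx=0 pred=T actual=T -> ctr[0]=3
Ev 4: PC=6 idx=0 pred=T actual=T -> ctr[0]=3
Ev 5: PC=3 idx=1 pred=T actual=T -> ctr[1]=3
Ev 6: PC=6 idx=0 pred=T actual=N -> ctr[0]=2
Ev 7: PC=3 idx=1 pred=T actual=N -> ctr[1]=2
Ev 8: PC=3 idx=1 pred=T actual=T -> ctr[1]=3
Ev 9: PC=6 idx=0 pred=T actual=T -> ctr[0]=3

Answer: T T T T T T T T T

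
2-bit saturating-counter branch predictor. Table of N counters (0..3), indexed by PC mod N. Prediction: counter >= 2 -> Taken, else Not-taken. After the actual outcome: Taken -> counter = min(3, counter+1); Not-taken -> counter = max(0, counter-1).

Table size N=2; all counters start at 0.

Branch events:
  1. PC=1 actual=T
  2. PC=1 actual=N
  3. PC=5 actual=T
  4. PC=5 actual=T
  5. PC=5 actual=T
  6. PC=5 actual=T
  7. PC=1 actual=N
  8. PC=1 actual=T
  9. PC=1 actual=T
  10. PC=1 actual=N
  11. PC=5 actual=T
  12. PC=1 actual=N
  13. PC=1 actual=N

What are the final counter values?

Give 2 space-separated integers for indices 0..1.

Ev 1: PC=1 idx=1 pred=N actual=T -> ctr[1]=1
Ev 2: PC=1 idx=1 pred=N actual=N -> ctr[1]=0
Ev 3: PC=5 idx=1 pred=N actual=T -> ctr[1]=1
Ev 4: PC=5 idx=1 pred=N actual=T -> ctr[1]=2
Ev 5: PC=5 idx=1 pred=T actual=T -> ctr[1]=3
Ev 6: PC=5 idx=1 pred=T actual=T -> ctr[1]=3
Ev 7: PC=1 idx=1 pred=T actual=N -> ctr[1]=2
Ev 8: PC=1 idx=1 pred=T actual=T -> ctr[1]=3
Ev 9: PC=1 idx=1 pred=T actual=T -> ctr[1]=3
Ev 10: PC=1 idx=1 pred=T actual=N -> ctr[1]=2
Ev 11: PC=5 idx=1 pred=T actual=T -> ctr[1]=3
Ev 12: PC=1 idx=1 pred=T actual=N -> ctr[1]=2
Ev 13: PC=1 idx=1 pred=T actual=N -> ctr[1]=1

Answer: 0 1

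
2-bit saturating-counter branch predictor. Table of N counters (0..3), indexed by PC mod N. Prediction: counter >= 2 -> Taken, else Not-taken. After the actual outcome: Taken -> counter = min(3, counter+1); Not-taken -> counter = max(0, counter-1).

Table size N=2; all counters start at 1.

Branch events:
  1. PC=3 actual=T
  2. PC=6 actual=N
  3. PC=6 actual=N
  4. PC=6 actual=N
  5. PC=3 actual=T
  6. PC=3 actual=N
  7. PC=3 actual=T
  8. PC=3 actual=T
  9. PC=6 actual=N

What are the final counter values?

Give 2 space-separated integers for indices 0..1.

Answer: 0 3

Derivation:
Ev 1: PC=3 idx=1 pred=N actual=T -> ctr[1]=2
Ev 2: PC=6 idx=0 pred=N actual=N -> ctr[0]=0
Ev 3: PC=6 idx=0 pred=N actual=N -> ctr[0]=0
Ev 4: PC=6 idx=0 pred=N actual=N -> ctr[0]=0
Ev 5: PC=3 idx=1 pred=T actual=T -> ctr[1]=3
Ev 6: PC=3 idx=1 pred=T actual=N -> ctr[1]=2
Ev 7: PC=3 idx=1 pred=T actual=T -> ctr[1]=3
Ev 8: PC=3 idx=1 pred=T actual=T -> ctr[1]=3
Ev 9: PC=6 idx=0 pred=N actual=N -> ctr[0]=0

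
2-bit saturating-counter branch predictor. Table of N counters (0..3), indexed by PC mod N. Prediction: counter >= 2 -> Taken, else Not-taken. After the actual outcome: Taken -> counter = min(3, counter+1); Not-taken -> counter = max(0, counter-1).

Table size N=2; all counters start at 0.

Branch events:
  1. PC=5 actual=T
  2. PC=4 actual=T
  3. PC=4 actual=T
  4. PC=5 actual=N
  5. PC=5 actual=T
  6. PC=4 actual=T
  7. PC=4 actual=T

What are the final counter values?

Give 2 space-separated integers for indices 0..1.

Answer: 3 1

Derivation:
Ev 1: PC=5 idx=1 pred=N actual=T -> ctr[1]=1
Ev 2: PC=4 idx=0 pred=N actual=T -> ctr[0]=1
Ev 3: PC=4 idx=0 pred=N actual=T -> ctr[0]=2
Ev 4: PC=5 idx=1 pred=N actual=N -> ctr[1]=0
Ev 5: PC=5 idx=1 pred=N actual=T -> ctr[1]=1
Ev 6: PC=4 idx=0 pred=T actual=T -> ctr[0]=3
Ev 7: PC=4 idx=0 pred=T actual=T -> ctr[0]=3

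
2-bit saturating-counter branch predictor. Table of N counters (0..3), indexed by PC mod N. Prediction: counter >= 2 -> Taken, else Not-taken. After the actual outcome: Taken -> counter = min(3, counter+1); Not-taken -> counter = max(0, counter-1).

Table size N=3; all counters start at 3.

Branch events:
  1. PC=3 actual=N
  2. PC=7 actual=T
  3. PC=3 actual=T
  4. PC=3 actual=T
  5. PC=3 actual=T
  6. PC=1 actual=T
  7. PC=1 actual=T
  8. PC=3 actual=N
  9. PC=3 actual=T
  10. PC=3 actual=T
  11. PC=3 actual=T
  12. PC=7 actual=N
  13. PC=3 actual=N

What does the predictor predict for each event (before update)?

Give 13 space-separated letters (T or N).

Ev 1: PC=3 idx=0 pred=T actual=N -> ctr[0]=2
Ev 2: PC=7 idx=1 pred=T actual=T -> ctr[1]=3
Ev 3: PC=3 idx=0 pred=T actual=T -> ctr[0]=3
Ev 4: PC=3 idx=0 pred=T actual=T -> ctr[0]=3
Ev 5: PC=3 idx=0 pred=T actual=T -> ctr[0]=3
Ev 6: PC=1 idx=1 pred=T actual=T -> ctr[1]=3
Ev 7: PC=1 idx=1 pred=T actual=T -> ctr[1]=3
Ev 8: PC=3 idx=0 pred=T actual=N -> ctr[0]=2
Ev 9: PC=3 idx=0 pred=T actual=T -> ctr[0]=3
Ev 10: PC=3 idx=0 pred=T actual=T -> ctr[0]=3
Ev 11: PC=3 idx=0 pred=T actual=T -> ctr[0]=3
Ev 12: PC=7 idx=1 pred=T actual=N -> ctr[1]=2
Ev 13: PC=3 idx=0 pred=T actual=N -> ctr[0]=2

Answer: T T T T T T T T T T T T T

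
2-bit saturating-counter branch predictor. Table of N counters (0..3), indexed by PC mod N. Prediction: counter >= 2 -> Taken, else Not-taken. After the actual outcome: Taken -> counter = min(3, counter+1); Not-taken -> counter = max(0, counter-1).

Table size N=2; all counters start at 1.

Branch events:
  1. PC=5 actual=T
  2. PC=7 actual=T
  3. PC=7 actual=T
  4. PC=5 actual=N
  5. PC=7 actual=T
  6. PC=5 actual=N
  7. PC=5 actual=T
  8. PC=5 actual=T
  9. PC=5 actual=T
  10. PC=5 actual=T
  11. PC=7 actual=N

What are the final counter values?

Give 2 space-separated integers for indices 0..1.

Answer: 1 2

Derivation:
Ev 1: PC=5 idx=1 pred=N actual=T -> ctr[1]=2
Ev 2: PC=7 idx=1 pred=T actual=T -> ctr[1]=3
Ev 3: PC=7 idx=1 pred=T actual=T -> ctr[1]=3
Ev 4: PC=5 idx=1 pred=T actual=N -> ctr[1]=2
Ev 5: PC=7 idx=1 pred=T actual=T -> ctr[1]=3
Ev 6: PC=5 idx=1 pred=T actual=N -> ctr[1]=2
Ev 7: PC=5 idx=1 pred=T actual=T -> ctr[1]=3
Ev 8: PC=5 idx=1 pred=T actual=T -> ctr[1]=3
Ev 9: PC=5 idx=1 pred=T actual=T -> ctr[1]=3
Ev 10: PC=5 idx=1 pred=T actual=T -> ctr[1]=3
Ev 11: PC=7 idx=1 pred=T actual=N -> ctr[1]=2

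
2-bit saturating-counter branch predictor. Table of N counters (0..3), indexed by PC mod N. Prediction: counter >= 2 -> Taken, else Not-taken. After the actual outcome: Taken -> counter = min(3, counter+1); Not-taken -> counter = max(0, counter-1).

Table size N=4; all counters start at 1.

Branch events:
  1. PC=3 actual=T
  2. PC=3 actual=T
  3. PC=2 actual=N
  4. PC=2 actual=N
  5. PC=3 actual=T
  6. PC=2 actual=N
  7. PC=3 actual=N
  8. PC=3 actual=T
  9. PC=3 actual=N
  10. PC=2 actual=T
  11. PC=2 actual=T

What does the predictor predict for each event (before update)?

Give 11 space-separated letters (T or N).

Ev 1: PC=3 idx=3 pred=N actual=T -> ctr[3]=2
Ev 2: PC=3 idx=3 pred=T actual=T -> ctr[3]=3
Ev 3: PC=2 idx=2 pred=N actual=N -> ctr[2]=0
Ev 4: PC=2 idx=2 pred=N actual=N -> ctr[2]=0
Ev 5: PC=3 idx=3 pred=T actual=T -> ctr[3]=3
Ev 6: PC=2 idx=2 pred=N actual=N -> ctr[2]=0
Ev 7: PC=3 idx=3 pred=T actual=N -> ctr[3]=2
Ev 8: PC=3 idx=3 pred=T actual=T -> ctr[3]=3
Ev 9: PC=3 idx=3 pred=T actual=N -> ctr[3]=2
Ev 10: PC=2 idx=2 pred=N actual=T -> ctr[2]=1
Ev 11: PC=2 idx=2 pred=N actual=T -> ctr[2]=2

Answer: N T N N T N T T T N N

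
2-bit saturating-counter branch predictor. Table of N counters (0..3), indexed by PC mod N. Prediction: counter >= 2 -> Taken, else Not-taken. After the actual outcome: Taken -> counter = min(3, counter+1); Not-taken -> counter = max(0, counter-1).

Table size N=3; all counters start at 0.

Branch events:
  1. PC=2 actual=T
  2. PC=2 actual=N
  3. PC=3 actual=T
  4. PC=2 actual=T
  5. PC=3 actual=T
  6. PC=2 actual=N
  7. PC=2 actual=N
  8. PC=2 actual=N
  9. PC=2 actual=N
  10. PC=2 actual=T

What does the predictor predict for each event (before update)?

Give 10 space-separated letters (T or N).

Answer: N N N N N N N N N N

Derivation:
Ev 1: PC=2 idx=2 pred=N actual=T -> ctr[2]=1
Ev 2: PC=2 idx=2 pred=N actual=N -> ctr[2]=0
Ev 3: PC=3 idx=0 pred=N actual=T -> ctr[0]=1
Ev 4: PC=2 idx=2 pred=N actual=T -> ctr[2]=1
Ev 5: PC=3 idx=0 pred=N actual=T -> ctr[0]=2
Ev 6: PC=2 idx=2 pred=N actual=N -> ctr[2]=0
Ev 7: PC=2 idx=2 pred=N actual=N -> ctr[2]=0
Ev 8: PC=2 idx=2 pred=N actual=N -> ctr[2]=0
Ev 9: PC=2 idx=2 pred=N actual=N -> ctr[2]=0
Ev 10: PC=2 idx=2 pred=N actual=T -> ctr[2]=1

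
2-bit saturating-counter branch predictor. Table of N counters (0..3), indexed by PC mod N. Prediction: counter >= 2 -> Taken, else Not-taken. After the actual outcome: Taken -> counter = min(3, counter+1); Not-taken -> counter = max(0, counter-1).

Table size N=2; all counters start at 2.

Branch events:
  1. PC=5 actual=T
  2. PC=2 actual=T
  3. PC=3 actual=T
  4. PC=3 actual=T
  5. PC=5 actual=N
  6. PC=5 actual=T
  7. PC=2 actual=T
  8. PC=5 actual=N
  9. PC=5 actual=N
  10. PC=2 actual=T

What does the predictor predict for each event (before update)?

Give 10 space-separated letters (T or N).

Answer: T T T T T T T T T T

Derivation:
Ev 1: PC=5 idx=1 pred=T actual=T -> ctr[1]=3
Ev 2: PC=2 idx=0 pred=T actual=T -> ctr[0]=3
Ev 3: PC=3 idx=1 pred=T actual=T -> ctr[1]=3
Ev 4: PC=3 idx=1 pred=T actual=T -> ctr[1]=3
Ev 5: PC=5 idx=1 pred=T actual=N -> ctr[1]=2
Ev 6: PC=5 idx=1 pred=T actual=T -> ctr[1]=3
Ev 7: PC=2 idx=0 pred=T actual=T -> ctr[0]=3
Ev 8: PC=5 idx=1 pred=T actual=N -> ctr[1]=2
Ev 9: PC=5 idx=1 pred=T actual=N -> ctr[1]=1
Ev 10: PC=2 idx=0 pred=T actual=T -> ctr[0]=3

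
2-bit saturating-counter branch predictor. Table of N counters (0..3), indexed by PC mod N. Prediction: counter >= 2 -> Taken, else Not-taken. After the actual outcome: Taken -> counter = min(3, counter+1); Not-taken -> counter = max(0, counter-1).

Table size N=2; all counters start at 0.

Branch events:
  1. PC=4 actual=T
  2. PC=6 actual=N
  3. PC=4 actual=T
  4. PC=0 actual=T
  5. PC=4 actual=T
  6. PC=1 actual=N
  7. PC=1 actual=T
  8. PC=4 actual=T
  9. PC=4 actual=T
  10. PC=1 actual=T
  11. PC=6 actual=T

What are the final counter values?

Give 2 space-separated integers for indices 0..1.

Answer: 3 2

Derivation:
Ev 1: PC=4 idx=0 pred=N actual=T -> ctr[0]=1
Ev 2: PC=6 idx=0 pred=N actual=N -> ctr[0]=0
Ev 3: PC=4 idx=0 pred=N actual=T -> ctr[0]=1
Ev 4: PC=0 idx=0 pred=N actual=T -> ctr[0]=2
Ev 5: PC=4 idx=0 pred=T actual=T -> ctr[0]=3
Ev 6: PC=1 idx=1 pred=N actual=N -> ctr[1]=0
Ev 7: PC=1 idx=1 pred=N actual=T -> ctr[1]=1
Ev 8: PC=4 idx=0 pred=T actual=T -> ctr[0]=3
Ev 9: PC=4 idx=0 pred=T actual=T -> ctr[0]=3
Ev 10: PC=1 idx=1 pred=N actual=T -> ctr[1]=2
Ev 11: PC=6 idx=0 pred=T actual=T -> ctr[0]=3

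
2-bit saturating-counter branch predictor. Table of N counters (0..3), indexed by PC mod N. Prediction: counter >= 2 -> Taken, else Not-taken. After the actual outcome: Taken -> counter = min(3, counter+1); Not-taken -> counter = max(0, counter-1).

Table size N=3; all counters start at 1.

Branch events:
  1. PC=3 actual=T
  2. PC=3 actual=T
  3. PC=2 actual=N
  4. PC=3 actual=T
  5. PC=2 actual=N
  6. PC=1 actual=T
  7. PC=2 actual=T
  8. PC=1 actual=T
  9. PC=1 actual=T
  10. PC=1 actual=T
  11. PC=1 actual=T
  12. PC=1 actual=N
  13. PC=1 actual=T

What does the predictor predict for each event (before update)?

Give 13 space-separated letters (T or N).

Answer: N T N T N N N T T T T T T

Derivation:
Ev 1: PC=3 idx=0 pred=N actual=T -> ctr[0]=2
Ev 2: PC=3 idx=0 pred=T actual=T -> ctr[0]=3
Ev 3: PC=2 idx=2 pred=N actual=N -> ctr[2]=0
Ev 4: PC=3 idx=0 pred=T actual=T -> ctr[0]=3
Ev 5: PC=2 idx=2 pred=N actual=N -> ctr[2]=0
Ev 6: PC=1 idx=1 pred=N actual=T -> ctr[1]=2
Ev 7: PC=2 idx=2 pred=N actual=T -> ctr[2]=1
Ev 8: PC=1 idx=1 pred=T actual=T -> ctr[1]=3
Ev 9: PC=1 idx=1 pred=T actual=T -> ctr[1]=3
Ev 10: PC=1 idx=1 pred=T actual=T -> ctr[1]=3
Ev 11: PC=1 idx=1 pred=T actual=T -> ctr[1]=3
Ev 12: PC=1 idx=1 pred=T actual=N -> ctr[1]=2
Ev 13: PC=1 idx=1 pred=T actual=T -> ctr[1]=3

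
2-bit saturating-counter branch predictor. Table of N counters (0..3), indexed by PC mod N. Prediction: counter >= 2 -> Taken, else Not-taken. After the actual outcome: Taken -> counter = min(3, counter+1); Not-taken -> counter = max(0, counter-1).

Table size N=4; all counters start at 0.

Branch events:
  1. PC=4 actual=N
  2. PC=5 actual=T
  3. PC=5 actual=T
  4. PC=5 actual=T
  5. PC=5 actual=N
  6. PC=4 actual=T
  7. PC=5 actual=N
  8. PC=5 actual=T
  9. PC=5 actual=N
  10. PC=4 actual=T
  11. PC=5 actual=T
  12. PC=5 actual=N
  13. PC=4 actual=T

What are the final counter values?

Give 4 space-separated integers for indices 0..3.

Answer: 3 1 0 0

Derivation:
Ev 1: PC=4 idx=0 pred=N actual=N -> ctr[0]=0
Ev 2: PC=5 idx=1 pred=N actual=T -> ctr[1]=1
Ev 3: PC=5 idx=1 pred=N actual=T -> ctr[1]=2
Ev 4: PC=5 idx=1 pred=T actual=T -> ctr[1]=3
Ev 5: PC=5 idx=1 pred=T actual=N -> ctr[1]=2
Ev 6: PC=4 idx=0 pred=N actual=T -> ctr[0]=1
Ev 7: PC=5 idx=1 pred=T actual=N -> ctr[1]=1
Ev 8: PC=5 idx=1 pred=N actual=T -> ctr[1]=2
Ev 9: PC=5 idx=1 pred=T actual=N -> ctr[1]=1
Ev 10: PC=4 idx=0 pred=N actual=T -> ctr[0]=2
Ev 11: PC=5 idx=1 pred=N actual=T -> ctr[1]=2
Ev 12: PC=5 idx=1 pred=T actual=N -> ctr[1]=1
Ev 13: PC=4 idx=0 pred=T actual=T -> ctr[0]=3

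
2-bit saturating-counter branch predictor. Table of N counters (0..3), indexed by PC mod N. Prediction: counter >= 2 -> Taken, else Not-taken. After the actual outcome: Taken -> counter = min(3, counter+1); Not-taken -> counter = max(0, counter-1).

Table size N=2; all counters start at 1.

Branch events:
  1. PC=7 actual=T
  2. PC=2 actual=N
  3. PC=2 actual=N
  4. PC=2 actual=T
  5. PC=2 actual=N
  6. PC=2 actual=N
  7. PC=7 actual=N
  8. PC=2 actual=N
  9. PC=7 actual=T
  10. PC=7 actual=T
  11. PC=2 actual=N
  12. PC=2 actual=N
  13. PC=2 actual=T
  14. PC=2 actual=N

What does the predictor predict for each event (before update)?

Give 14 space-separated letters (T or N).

Answer: N N N N N N T N N T N N N N

Derivation:
Ev 1: PC=7 idx=1 pred=N actual=T -> ctr[1]=2
Ev 2: PC=2 idx=0 pred=N actual=N -> ctr[0]=0
Ev 3: PC=2 idx=0 pred=N actual=N -> ctr[0]=0
Ev 4: PC=2 idx=0 pred=N actual=T -> ctr[0]=1
Ev 5: PC=2 idx=0 pred=N actual=N -> ctr[0]=0
Ev 6: PC=2 idx=0 pred=N actual=N -> ctr[0]=0
Ev 7: PC=7 idx=1 pred=T actual=N -> ctr[1]=1
Ev 8: PC=2 idx=0 pred=N actual=N -> ctr[0]=0
Ev 9: PC=7 idx=1 pred=N actual=T -> ctr[1]=2
Ev 10: PC=7 idx=1 pred=T actual=T -> ctr[1]=3
Ev 11: PC=2 idx=0 pred=N actual=N -> ctr[0]=0
Ev 12: PC=2 idx=0 pred=N actual=N -> ctr[0]=0
Ev 13: PC=2 idx=0 pred=N actual=T -> ctr[0]=1
Ev 14: PC=2 idx=0 pred=N actual=N -> ctr[0]=0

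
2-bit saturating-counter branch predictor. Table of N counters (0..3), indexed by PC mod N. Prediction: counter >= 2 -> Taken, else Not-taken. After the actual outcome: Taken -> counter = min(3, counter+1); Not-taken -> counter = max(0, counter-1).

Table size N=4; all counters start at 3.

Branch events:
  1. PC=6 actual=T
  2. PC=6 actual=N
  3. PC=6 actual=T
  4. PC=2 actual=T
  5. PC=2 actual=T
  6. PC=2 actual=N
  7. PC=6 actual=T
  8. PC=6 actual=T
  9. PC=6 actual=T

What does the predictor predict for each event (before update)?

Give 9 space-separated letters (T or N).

Answer: T T T T T T T T T

Derivation:
Ev 1: PC=6 idx=2 pred=T actual=T -> ctr[2]=3
Ev 2: PC=6 idx=2 pred=T actual=N -> ctr[2]=2
Ev 3: PC=6 idx=2 pred=T actual=T -> ctr[2]=3
Ev 4: PC=2 idx=2 pred=T actual=T -> ctr[2]=3
Ev 5: PC=2 idx=2 pred=T actual=T -> ctr[2]=3
Ev 6: PC=2 idx=2 pred=T actual=N -> ctr[2]=2
Ev 7: PC=6 idx=2 pred=T actual=T -> ctr[2]=3
Ev 8: PC=6 idx=2 pred=T actual=T -> ctr[2]=3
Ev 9: PC=6 idx=2 pred=T actual=T -> ctr[2]=3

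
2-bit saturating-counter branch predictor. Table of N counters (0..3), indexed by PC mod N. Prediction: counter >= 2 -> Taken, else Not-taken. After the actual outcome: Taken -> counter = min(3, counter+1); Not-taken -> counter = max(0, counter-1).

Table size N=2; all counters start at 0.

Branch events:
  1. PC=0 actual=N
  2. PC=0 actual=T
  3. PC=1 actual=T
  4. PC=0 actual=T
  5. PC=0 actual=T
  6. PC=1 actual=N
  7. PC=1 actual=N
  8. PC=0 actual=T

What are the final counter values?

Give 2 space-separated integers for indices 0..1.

Answer: 3 0

Derivation:
Ev 1: PC=0 idx=0 pred=N actual=N -> ctr[0]=0
Ev 2: PC=0 idx=0 pred=N actual=T -> ctr[0]=1
Ev 3: PC=1 idx=1 pred=N actual=T -> ctr[1]=1
Ev 4: PC=0 idx=0 pred=N actual=T -> ctr[0]=2
Ev 5: PC=0 idx=0 pred=T actual=T -> ctr[0]=3
Ev 6: PC=1 idx=1 pred=N actual=N -> ctr[1]=0
Ev 7: PC=1 idx=1 pred=N actual=N -> ctr[1]=0
Ev 8: PC=0 idx=0 pred=T actual=T -> ctr[0]=3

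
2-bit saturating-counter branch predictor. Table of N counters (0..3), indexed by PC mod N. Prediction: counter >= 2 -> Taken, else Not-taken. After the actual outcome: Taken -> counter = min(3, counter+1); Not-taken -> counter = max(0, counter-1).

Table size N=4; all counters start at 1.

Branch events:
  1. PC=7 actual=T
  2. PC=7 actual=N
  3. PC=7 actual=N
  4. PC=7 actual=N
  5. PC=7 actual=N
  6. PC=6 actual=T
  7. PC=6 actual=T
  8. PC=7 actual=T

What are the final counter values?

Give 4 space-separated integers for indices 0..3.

Answer: 1 1 3 1

Derivation:
Ev 1: PC=7 idx=3 pred=N actual=T -> ctr[3]=2
Ev 2: PC=7 idx=3 pred=T actual=N -> ctr[3]=1
Ev 3: PC=7 idx=3 pred=N actual=N -> ctr[3]=0
Ev 4: PC=7 idx=3 pred=N actual=N -> ctr[3]=0
Ev 5: PC=7 idx=3 pred=N actual=N -> ctr[3]=0
Ev 6: PC=6 idx=2 pred=N actual=T -> ctr[2]=2
Ev 7: PC=6 idx=2 pred=T actual=T -> ctr[2]=3
Ev 8: PC=7 idx=3 pred=N actual=T -> ctr[3]=1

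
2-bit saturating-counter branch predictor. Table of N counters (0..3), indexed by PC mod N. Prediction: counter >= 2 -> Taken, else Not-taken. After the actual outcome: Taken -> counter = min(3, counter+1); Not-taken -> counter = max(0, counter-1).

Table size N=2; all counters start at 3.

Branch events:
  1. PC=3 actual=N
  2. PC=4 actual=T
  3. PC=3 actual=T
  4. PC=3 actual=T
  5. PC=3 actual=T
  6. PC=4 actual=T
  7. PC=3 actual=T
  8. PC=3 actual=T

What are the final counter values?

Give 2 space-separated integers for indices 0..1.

Ev 1: PC=3 idx=1 pred=T actual=N -> ctr[1]=2
Ev 2: PC=4 idx=0 pred=T actual=T -> ctr[0]=3
Ev 3: PC=3 idx=1 pred=T actual=T -> ctr[1]=3
Ev 4: PC=3 idx=1 pred=T actual=T -> ctr[1]=3
Ev 5: PC=3 idx=1 pred=T actual=T -> ctr[1]=3
Ev 6: PC=4 idx=0 pred=T actual=T -> ctr[0]=3
Ev 7: PC=3 idx=1 pred=T actual=T -> ctr[1]=3
Ev 8: PC=3 idx=1 pred=T actual=T -> ctr[1]=3

Answer: 3 3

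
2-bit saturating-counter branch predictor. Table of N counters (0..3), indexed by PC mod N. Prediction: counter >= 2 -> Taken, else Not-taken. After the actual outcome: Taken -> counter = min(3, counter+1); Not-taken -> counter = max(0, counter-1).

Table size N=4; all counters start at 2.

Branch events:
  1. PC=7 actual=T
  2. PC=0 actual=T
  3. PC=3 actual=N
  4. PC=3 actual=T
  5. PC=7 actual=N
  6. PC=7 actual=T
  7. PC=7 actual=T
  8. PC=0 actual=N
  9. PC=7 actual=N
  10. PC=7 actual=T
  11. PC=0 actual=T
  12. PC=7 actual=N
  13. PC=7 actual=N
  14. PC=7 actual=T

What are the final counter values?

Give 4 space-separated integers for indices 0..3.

Answer: 3 2 2 2

Derivation:
Ev 1: PC=7 idx=3 pred=T actual=T -> ctr[3]=3
Ev 2: PC=0 idx=0 pred=T actual=T -> ctr[0]=3
Ev 3: PC=3 idx=3 pred=T actual=N -> ctr[3]=2
Ev 4: PC=3 idx=3 pred=T actual=T -> ctr[3]=3
Ev 5: PC=7 idx=3 pred=T actual=N -> ctr[3]=2
Ev 6: PC=7 idx=3 pred=T actual=T -> ctr[3]=3
Ev 7: PC=7 idx=3 pred=T actual=T -> ctr[3]=3
Ev 8: PC=0 idx=0 pred=T actual=N -> ctr[0]=2
Ev 9: PC=7 idx=3 pred=T actual=N -> ctr[3]=2
Ev 10: PC=7 idx=3 pred=T actual=T -> ctr[3]=3
Ev 11: PC=0 idx=0 pred=T actual=T -> ctr[0]=3
Ev 12: PC=7 idx=3 pred=T actual=N -> ctr[3]=2
Ev 13: PC=7 idx=3 pred=T actual=N -> ctr[3]=1
Ev 14: PC=7 idx=3 pred=N actual=T -> ctr[3]=2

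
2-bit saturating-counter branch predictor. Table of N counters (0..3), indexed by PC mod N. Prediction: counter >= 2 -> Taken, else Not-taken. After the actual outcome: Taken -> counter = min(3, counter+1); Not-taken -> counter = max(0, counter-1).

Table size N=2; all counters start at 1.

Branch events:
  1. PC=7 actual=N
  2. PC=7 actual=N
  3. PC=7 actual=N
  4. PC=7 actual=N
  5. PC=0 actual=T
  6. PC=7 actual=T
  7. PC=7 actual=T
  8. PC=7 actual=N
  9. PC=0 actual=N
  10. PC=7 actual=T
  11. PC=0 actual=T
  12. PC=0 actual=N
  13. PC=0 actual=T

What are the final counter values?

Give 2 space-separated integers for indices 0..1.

Answer: 2 2

Derivation:
Ev 1: PC=7 idx=1 pred=N actual=N -> ctr[1]=0
Ev 2: PC=7 idx=1 pred=N actual=N -> ctr[1]=0
Ev 3: PC=7 idx=1 pred=N actual=N -> ctr[1]=0
Ev 4: PC=7 idx=1 pred=N actual=N -> ctr[1]=0
Ev 5: PC=0 idx=0 pred=N actual=T -> ctr[0]=2
Ev 6: PC=7 idx=1 pred=N actual=T -> ctr[1]=1
Ev 7: PC=7 idx=1 pred=N actual=T -> ctr[1]=2
Ev 8: PC=7 idx=1 pred=T actual=N -> ctr[1]=1
Ev 9: PC=0 idx=0 pred=T actual=N -> ctr[0]=1
Ev 10: PC=7 idx=1 pred=N actual=T -> ctr[1]=2
Ev 11: PC=0 idx=0 pred=N actual=T -> ctr[0]=2
Ev 12: PC=0 idx=0 pred=T actual=N -> ctr[0]=1
Ev 13: PC=0 idx=0 pred=N actual=T -> ctr[0]=2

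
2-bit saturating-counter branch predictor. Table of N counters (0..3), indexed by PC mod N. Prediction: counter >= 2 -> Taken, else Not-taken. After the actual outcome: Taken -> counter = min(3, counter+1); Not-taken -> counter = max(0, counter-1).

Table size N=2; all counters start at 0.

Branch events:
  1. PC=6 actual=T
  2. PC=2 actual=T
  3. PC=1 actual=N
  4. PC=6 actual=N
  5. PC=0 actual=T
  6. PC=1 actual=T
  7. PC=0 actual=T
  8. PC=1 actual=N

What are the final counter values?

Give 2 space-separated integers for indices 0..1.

Answer: 3 0

Derivation:
Ev 1: PC=6 idx=0 pred=N actual=T -> ctr[0]=1
Ev 2: PC=2 idx=0 pred=N actual=T -> ctr[0]=2
Ev 3: PC=1 idx=1 pred=N actual=N -> ctr[1]=0
Ev 4: PC=6 idx=0 pred=T actual=N -> ctr[0]=1
Ev 5: PC=0 idx=0 pred=N actual=T -> ctr[0]=2
Ev 6: PC=1 idx=1 pred=N actual=T -> ctr[1]=1
Ev 7: PC=0 idx=0 pred=T actual=T -> ctr[0]=3
Ev 8: PC=1 idx=1 pred=N actual=N -> ctr[1]=0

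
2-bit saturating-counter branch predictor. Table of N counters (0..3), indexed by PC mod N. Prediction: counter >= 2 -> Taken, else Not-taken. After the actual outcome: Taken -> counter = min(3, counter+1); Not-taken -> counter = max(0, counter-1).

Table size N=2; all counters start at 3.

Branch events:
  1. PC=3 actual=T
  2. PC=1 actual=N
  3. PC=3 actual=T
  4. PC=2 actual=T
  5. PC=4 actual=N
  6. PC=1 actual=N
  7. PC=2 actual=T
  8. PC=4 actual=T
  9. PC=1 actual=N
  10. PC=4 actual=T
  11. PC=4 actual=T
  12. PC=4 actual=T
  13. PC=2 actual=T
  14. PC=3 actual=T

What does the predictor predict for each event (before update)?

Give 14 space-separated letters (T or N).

Ev 1: PC=3 idx=1 pred=T actual=T -> ctr[1]=3
Ev 2: PC=1 idx=1 pred=T actual=N -> ctr[1]=2
Ev 3: PC=3 idx=1 pred=T actual=T -> ctr[1]=3
Ev 4: PC=2 idx=0 pred=T actual=T -> ctr[0]=3
Ev 5: PC=4 idx=0 pred=T actual=N -> ctr[0]=2
Ev 6: PC=1 idx=1 pred=T actual=N -> ctr[1]=2
Ev 7: PC=2 idx=0 pred=T actual=T -> ctr[0]=3
Ev 8: PC=4 idx=0 pred=T actual=T -> ctr[0]=3
Ev 9: PC=1 idx=1 pred=T actual=N -> ctr[1]=1
Ev 10: PC=4 idx=0 pred=T actual=T -> ctr[0]=3
Ev 11: PC=4 idx=0 pred=T actual=T -> ctr[0]=3
Ev 12: PC=4 idx=0 pred=T actual=T -> ctr[0]=3
Ev 13: PC=2 idx=0 pred=T actual=T -> ctr[0]=3
Ev 14: PC=3 idx=1 pred=N actual=T -> ctr[1]=2

Answer: T T T T T T T T T T T T T N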